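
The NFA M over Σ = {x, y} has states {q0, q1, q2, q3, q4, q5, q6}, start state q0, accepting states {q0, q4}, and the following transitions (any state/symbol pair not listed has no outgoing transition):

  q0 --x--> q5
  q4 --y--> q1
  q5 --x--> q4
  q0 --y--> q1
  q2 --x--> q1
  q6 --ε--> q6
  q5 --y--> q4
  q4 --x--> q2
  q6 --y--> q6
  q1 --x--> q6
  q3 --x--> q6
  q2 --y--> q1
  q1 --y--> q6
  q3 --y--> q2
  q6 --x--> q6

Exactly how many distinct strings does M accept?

The useful subgraph on states {q0, q4, q5} is acyclic, so L(M) is finite; the longest accepting path visits 3 useful states, giving maximum string length 2.
Counting accepting paths from q0 by length: 1 of length 0, 2 of length 2. Total 3.

3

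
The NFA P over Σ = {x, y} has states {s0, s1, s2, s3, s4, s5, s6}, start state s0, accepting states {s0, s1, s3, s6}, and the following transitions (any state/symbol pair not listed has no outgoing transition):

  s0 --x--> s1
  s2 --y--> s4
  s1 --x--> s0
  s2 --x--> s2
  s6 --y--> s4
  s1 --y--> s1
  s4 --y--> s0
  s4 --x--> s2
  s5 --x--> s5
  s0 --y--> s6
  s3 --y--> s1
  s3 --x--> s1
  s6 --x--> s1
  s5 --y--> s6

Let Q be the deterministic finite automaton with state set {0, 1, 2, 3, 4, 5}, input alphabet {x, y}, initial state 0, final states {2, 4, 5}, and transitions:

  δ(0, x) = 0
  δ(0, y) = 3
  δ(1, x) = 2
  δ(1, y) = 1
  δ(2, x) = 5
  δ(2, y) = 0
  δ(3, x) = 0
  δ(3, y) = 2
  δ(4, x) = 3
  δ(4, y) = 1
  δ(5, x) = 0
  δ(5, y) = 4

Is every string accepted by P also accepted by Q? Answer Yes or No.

No

The empty string ε is in L(P) but not in L(Q).
So L(P) ⊄ L(Q).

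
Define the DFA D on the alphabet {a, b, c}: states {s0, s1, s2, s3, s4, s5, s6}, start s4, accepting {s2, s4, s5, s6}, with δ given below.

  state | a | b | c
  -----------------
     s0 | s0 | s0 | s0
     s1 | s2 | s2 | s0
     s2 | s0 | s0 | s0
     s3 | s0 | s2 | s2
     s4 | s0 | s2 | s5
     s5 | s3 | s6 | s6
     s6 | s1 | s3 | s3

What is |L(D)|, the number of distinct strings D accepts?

The useful subgraph on states {s1, s2, s3, s4, s5, s6} is acyclic, so L(D) is finite; the longest accepting path visits 5 useful states, giving maximum string length 4.
Counting accepting paths from s4 by length: 1 of length 0, 2 of length 1, 2 of length 2, 2 of length 3, 12 of length 4. Total 19.

19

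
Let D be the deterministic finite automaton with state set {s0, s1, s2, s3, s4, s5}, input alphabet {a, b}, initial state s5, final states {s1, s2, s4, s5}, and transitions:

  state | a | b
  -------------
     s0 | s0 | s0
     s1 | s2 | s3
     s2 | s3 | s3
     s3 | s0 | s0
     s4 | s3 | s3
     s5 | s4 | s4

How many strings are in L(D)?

The useful subgraph on states {s4, s5} is acyclic, so L(D) is finite; the longest accepting path visits 2 useful states, giving maximum string length 1.
Counting accepting paths from s5 by length: 1 of length 0, 2 of length 1. Total 3.

3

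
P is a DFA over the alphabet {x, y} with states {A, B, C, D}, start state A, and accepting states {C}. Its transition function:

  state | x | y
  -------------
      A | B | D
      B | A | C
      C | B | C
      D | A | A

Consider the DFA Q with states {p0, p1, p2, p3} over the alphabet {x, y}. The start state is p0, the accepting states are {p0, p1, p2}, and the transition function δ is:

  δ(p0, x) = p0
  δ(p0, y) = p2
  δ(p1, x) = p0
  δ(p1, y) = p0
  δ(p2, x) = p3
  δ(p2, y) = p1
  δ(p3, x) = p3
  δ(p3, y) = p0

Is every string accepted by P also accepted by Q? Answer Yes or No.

Exploring the product automaton P × Q from the start pair (A, p0), following both machines on each input symbol, reaches 12 state pairs: (A, p0), (B, p0), (D, p2), (C, p2), (A, p3), (A, p1), (B, p3), (C, p1), (D, p0), (C, p0), (A, p2), (D, p1).
P accepts in {C} and Q accepts in {p0, p1, p2}. The reachable pairs whose P-component is accepting are (C, p2), (C, p1), (C, p0); in each of them the Q-component is accepting too, so the product for L(P) \ L(Q) (P-component accepting, Q-component rejecting) has no reachable accepting pair and the difference is empty.
Hence every string in L(P) is also in L(Q).

Yes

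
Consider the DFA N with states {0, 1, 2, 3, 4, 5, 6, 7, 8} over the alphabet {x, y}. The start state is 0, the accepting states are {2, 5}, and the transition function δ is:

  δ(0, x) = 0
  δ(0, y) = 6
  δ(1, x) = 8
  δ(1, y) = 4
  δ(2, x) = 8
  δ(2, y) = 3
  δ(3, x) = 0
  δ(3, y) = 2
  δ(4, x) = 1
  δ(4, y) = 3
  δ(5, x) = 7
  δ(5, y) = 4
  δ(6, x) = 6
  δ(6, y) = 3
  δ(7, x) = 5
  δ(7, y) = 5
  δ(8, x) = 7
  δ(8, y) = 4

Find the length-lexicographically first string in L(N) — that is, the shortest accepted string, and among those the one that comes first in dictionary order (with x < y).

yyy

A breadth-first search from 0 reaches an accepting state first via the path 0 → 6 → 3 → 2 on input yyy.
No string of length < 3 is accepted (BFS exhausts all shorter strings without reaching an accepting state), and yyy is the lexicographically least accepting string of length 3.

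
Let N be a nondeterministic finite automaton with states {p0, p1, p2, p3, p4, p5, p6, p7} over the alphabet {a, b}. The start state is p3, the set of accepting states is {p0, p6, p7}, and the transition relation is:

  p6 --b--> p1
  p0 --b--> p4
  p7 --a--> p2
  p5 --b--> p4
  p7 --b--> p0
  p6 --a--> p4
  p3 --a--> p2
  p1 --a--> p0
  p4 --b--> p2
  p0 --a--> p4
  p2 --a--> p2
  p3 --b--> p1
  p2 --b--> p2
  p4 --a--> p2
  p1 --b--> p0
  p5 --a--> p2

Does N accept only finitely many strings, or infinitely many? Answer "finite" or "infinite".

The useful states (reachable from p3 and able to reach an accepting state) are {p0, p1, p3}.
Restricted to these states the transition graph has no cycle, so every accepting path has bounded length and L is finite.

finite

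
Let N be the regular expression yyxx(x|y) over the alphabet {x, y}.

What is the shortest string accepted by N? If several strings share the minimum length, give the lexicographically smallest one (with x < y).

By inspection of the expression, no string of length less than 5 matches, and yyxxx is the lexicographically first match of length 5.

yyxxx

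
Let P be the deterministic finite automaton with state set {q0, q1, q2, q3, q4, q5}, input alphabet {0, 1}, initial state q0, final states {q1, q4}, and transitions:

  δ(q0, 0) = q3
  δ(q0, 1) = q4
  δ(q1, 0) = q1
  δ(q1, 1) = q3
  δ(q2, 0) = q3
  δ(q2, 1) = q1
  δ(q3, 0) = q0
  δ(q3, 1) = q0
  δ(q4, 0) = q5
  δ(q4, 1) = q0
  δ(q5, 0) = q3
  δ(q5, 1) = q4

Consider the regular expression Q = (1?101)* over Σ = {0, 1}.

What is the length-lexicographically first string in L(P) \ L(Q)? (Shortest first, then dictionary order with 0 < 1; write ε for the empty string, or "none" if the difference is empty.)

1

The string 1 is accepted by P but not by Q.
No shorter string lies in the difference, and 1 is the lexicographically first length-1 string in L(P) \ L(Q).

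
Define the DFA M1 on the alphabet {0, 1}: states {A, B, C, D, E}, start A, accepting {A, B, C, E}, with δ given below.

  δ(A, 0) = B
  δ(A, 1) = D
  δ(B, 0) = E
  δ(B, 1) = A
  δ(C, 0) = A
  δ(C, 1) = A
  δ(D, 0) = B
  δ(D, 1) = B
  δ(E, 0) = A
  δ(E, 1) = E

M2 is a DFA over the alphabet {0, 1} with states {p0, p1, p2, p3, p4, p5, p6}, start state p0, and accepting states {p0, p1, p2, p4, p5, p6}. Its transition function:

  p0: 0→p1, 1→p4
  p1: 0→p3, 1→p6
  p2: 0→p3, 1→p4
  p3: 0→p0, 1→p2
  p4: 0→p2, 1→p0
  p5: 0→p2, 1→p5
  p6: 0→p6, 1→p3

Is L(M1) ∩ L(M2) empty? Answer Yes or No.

No

The empty string ε is accepted by both M1 and M2.
Hence L(M1) ∩ L(M2) ≠ ∅.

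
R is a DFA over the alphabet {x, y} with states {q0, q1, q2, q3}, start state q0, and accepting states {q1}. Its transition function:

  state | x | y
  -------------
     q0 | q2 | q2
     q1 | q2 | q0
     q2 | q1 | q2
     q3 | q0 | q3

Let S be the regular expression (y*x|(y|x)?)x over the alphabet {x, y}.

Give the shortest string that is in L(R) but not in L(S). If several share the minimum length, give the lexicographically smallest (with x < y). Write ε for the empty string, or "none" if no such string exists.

xyx

The string xyx is accepted by R but not by S.
No shorter string lies in the difference, and xyx is the lexicographically first length-3 string in L(R) \ L(S).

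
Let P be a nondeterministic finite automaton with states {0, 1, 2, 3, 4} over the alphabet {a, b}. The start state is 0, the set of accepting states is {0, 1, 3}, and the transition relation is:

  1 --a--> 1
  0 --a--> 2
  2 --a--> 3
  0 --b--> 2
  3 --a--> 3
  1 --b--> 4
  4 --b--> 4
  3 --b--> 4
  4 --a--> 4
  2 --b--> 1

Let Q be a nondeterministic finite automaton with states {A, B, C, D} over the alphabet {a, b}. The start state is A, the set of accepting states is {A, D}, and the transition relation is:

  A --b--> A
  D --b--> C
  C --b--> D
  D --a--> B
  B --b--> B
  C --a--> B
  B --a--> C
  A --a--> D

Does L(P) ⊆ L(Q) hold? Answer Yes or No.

No

The string aa is in L(P) but not in L(Q).
So L(P) ⊄ L(Q).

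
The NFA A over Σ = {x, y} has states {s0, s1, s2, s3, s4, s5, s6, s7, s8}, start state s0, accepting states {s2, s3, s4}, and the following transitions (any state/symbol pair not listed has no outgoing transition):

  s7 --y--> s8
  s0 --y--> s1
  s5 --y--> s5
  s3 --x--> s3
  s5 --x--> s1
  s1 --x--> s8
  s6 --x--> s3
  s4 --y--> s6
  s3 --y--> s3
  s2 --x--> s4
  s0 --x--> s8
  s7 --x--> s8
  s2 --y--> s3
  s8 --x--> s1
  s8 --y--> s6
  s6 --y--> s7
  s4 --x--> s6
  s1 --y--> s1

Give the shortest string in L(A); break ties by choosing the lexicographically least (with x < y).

A breadth-first search from s0 reaches an accepting state first via the path s0 → s8 → s6 → s3 on input xyx.
No string of length < 3 is accepted (BFS exhausts all shorter strings without reaching an accepting state), and xyx is the lexicographically least accepting string of length 3.

xyx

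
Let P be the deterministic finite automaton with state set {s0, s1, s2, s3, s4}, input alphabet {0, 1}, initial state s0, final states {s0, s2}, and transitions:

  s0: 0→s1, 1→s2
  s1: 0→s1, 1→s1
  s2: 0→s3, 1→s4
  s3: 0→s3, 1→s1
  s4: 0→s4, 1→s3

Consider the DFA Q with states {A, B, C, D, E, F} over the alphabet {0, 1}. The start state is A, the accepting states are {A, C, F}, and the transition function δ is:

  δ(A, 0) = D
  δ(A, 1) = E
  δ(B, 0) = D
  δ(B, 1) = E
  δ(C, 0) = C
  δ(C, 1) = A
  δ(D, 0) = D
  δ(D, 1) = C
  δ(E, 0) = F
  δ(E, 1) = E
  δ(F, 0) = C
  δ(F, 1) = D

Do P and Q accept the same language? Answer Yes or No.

The string 1 is accepted by P but rejected by Q.
So L(P) ≠ L(Q).

No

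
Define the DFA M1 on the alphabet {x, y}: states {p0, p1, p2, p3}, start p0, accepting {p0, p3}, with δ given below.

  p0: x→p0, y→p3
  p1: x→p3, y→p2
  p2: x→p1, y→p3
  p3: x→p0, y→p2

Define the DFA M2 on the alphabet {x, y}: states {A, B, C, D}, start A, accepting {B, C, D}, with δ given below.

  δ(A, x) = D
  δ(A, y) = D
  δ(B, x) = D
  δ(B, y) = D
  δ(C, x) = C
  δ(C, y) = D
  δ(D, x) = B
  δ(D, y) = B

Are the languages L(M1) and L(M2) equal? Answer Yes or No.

The empty string ε is accepted by M1 but rejected by M2.
So L(M1) ≠ L(M2).

No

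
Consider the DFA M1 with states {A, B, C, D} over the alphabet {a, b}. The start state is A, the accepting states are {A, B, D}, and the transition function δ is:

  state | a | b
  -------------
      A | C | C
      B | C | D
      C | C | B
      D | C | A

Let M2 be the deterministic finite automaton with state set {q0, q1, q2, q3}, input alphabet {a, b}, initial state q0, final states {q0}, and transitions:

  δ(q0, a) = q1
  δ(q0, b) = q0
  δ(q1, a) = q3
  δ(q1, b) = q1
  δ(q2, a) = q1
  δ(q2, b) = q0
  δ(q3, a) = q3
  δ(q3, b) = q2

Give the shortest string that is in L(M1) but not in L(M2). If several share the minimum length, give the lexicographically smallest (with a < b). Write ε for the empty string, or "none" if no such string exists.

The string ab is accepted by M1 but not by M2.
No shorter string lies in the difference, and ab is the lexicographically first length-2 string in L(M1) \ L(M2).

ab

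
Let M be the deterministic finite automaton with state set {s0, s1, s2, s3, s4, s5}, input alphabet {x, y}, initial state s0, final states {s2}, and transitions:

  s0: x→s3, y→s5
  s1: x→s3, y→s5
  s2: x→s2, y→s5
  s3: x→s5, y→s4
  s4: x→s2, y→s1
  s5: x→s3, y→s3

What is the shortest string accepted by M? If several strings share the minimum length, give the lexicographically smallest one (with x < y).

A breadth-first search from s0 reaches an accepting state first via the path s0 → s3 → s4 → s2 on input xyx.
No string of length < 3 is accepted (BFS exhausts all shorter strings without reaching an accepting state), and xyx is the lexicographically least accepting string of length 3.

xyx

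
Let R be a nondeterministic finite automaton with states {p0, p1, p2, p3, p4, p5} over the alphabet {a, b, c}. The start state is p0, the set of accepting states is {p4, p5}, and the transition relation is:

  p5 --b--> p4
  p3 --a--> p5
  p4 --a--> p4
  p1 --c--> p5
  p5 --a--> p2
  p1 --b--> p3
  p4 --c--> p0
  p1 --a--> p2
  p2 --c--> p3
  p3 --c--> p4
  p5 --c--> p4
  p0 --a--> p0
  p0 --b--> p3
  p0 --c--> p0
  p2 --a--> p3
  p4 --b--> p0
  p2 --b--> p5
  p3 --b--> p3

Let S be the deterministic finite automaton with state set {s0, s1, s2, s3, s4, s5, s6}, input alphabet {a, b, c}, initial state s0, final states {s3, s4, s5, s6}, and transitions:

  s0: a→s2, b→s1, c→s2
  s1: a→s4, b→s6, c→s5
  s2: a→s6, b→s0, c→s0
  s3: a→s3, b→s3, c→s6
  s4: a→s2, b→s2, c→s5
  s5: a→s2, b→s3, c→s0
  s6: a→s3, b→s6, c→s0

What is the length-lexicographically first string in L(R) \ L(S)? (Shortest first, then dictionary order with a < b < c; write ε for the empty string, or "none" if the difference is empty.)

aba

The string aba is accepted by R but not by S.
No shorter string lies in the difference, and aba is the lexicographically first length-3 string in L(R) \ L(S).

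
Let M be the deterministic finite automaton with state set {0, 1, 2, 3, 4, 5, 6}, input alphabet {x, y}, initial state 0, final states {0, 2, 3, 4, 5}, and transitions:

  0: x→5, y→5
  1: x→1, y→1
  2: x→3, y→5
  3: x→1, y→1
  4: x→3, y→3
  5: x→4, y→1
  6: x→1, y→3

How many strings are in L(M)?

The useful subgraph on states {0, 3, 4, 5} is acyclic, so L(M) is finite; the longest accepting path visits 4 useful states, giving maximum string length 3.
Counting accepting paths from 0 by length: 1 of length 0, 2 of length 1, 2 of length 2, 4 of length 3. Total 9.

9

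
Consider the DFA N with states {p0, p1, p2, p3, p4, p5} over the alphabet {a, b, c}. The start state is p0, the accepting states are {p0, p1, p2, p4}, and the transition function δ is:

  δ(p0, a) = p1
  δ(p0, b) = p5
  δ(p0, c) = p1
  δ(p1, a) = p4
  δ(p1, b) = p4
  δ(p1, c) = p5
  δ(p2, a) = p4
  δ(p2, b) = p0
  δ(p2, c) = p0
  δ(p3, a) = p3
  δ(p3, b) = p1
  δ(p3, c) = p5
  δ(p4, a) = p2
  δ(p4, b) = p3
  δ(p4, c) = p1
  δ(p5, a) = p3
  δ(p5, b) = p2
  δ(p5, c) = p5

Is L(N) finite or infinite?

infinite

State p1 is reachable from the start and can reach an accepting state, and it lies on the cycle p1 → p4 → p1.
Traversing that cycle any number of times yields accepted strings of unbounded length, so the language is infinite.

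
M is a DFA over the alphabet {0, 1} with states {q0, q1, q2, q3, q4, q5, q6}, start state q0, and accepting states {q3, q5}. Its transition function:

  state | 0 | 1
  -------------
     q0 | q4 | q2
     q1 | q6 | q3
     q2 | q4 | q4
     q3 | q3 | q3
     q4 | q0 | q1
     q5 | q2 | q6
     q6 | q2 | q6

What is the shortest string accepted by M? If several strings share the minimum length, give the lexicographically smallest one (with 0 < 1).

011

A breadth-first search from q0 reaches an accepting state first via the path q0 → q4 → q1 → q3 on input 011.
No string of length < 3 is accepted (BFS exhausts all shorter strings without reaching an accepting state), and 011 is the lexicographically least accepting string of length 3.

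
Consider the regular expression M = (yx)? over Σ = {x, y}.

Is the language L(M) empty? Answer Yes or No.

No

The empty string ε matches the expression, so it belongs to L(M).
Since L(M) contains at least one string, it is not empty.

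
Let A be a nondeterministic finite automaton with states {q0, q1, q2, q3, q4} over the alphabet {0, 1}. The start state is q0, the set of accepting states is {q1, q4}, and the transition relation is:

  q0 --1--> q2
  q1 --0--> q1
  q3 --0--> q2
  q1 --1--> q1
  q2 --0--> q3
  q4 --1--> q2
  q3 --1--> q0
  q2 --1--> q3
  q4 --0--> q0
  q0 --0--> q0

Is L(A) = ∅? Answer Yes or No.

The states reachable from the start state are {q0, q2, q3}.
None of the accepting states {q1, q4} is reachable, so no string is accepted and L(A) = ∅.

Yes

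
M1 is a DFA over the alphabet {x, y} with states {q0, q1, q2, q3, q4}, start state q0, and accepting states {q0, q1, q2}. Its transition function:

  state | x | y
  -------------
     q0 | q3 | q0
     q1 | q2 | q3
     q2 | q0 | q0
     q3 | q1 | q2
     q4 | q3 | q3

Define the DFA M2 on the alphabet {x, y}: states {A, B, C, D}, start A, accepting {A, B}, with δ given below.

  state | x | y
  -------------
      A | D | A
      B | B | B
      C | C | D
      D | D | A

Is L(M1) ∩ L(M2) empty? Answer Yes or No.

The empty string ε is accepted by both M1 and M2.
Hence L(M1) ∩ L(M2) ≠ ∅.

No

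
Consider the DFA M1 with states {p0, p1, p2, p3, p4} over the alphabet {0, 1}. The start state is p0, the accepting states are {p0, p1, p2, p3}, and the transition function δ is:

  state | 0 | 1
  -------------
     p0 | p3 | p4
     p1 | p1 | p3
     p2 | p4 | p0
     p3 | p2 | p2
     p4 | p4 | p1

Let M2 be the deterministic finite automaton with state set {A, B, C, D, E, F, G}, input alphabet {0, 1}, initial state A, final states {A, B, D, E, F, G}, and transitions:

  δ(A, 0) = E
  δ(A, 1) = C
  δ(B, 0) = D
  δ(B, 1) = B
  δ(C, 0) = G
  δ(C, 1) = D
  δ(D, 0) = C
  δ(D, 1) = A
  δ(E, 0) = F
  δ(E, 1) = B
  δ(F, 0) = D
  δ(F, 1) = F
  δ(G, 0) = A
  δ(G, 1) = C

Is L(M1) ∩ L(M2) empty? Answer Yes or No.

The empty string ε is accepted by both M1 and M2.
Hence L(M1) ∩ L(M2) ≠ ∅.

No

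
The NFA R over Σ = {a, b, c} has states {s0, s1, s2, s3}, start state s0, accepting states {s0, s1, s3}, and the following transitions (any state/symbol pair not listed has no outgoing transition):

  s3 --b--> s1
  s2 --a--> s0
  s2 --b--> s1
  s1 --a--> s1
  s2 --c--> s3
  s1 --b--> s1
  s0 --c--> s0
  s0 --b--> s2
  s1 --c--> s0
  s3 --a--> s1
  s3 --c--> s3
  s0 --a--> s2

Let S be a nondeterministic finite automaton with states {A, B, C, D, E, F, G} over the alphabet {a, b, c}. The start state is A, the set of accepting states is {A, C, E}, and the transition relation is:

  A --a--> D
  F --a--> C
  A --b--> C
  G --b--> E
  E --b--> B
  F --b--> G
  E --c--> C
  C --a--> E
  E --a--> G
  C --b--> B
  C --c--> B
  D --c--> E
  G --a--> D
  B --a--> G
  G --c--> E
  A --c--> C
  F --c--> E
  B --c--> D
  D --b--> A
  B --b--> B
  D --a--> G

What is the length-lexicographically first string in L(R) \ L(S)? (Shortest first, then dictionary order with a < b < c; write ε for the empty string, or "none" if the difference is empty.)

The string aa is accepted by R but not by S.
No shorter string lies in the difference, and aa is the lexicographically first length-2 string in L(R) \ L(S).

aa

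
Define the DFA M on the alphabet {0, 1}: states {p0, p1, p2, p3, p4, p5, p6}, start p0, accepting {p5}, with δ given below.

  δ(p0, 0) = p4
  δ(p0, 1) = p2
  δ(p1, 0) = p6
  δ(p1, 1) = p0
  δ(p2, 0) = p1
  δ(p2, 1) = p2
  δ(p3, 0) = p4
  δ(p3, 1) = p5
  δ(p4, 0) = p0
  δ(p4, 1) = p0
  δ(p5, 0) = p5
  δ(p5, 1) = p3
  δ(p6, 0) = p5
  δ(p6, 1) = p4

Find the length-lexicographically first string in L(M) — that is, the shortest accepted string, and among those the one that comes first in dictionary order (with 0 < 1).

1000

A breadth-first search from p0 reaches an accepting state first via the path p0 → p2 → p1 → p6 → p5 on input 1000.
No string of length < 4 is accepted (BFS exhausts all shorter strings without reaching an accepting state), and 1000 is the lexicographically least accepting string of length 4.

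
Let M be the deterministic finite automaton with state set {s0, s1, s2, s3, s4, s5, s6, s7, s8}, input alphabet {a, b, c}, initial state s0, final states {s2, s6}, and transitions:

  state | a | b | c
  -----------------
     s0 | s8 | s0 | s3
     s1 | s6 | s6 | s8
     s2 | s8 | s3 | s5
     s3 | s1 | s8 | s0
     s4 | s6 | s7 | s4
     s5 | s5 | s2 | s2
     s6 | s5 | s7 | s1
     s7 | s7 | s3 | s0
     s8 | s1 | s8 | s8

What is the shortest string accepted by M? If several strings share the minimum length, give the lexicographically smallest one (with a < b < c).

aaa

A breadth-first search from s0 reaches an accepting state first via the path s0 → s8 → s1 → s6 on input aaa.
No string of length < 3 is accepted (BFS exhausts all shorter strings without reaching an accepting state), and aaa is the lexicographically least accepting string of length 3.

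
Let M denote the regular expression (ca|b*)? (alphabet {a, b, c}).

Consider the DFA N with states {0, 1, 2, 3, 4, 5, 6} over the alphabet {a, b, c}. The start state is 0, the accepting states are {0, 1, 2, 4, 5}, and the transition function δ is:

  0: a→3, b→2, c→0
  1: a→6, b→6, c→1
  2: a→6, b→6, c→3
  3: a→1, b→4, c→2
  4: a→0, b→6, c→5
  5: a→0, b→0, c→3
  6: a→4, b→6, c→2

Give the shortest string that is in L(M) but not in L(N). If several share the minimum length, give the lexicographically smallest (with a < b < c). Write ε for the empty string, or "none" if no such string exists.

bb

The string bb is accepted by M but not by N.
No shorter string lies in the difference, and bb is the lexicographically first length-2 string in L(M) \ L(N).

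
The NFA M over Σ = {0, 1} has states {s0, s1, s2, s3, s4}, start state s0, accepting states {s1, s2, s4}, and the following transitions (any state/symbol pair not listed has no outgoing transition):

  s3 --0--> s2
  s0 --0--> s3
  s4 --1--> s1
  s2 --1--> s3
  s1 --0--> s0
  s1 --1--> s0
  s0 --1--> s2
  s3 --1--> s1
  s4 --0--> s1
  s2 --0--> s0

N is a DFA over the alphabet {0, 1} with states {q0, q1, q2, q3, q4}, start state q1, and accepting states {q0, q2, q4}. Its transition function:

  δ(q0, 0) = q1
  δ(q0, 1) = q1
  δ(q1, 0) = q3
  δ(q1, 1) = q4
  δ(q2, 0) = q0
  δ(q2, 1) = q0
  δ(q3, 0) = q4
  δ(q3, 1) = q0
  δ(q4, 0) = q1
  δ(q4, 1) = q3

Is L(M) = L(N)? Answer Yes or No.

Yes

Exploring the product automaton M × N from the start pair (s0, q1), following both machines on each input symbol, reaches 4 state pairs: (s0, q1), (s3, q3), (s2, q4), (s1, q0).
M accepts in {s1, s2, s4} and N accepts in {q0, q2, q4}. In every reachable pair the two components are either both accepting — (s2, q4), (s1, q0) — or both non-accepting, so no string is accepted by exactly one of the machines: L(M) \ L(N) and L(N) \ L(M) are both empty.
Hence every string is accepted by M iff it is accepted by N, and the two languages coincide.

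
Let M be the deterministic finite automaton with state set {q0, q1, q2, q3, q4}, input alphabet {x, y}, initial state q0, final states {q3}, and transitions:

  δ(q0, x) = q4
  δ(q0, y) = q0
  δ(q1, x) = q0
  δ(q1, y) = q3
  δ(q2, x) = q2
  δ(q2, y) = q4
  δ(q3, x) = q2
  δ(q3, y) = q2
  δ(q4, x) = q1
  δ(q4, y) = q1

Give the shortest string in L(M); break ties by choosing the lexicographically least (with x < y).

xxy

A breadth-first search from q0 reaches an accepting state first via the path q0 → q4 → q1 → q3 on input xxy.
No string of length < 3 is accepted (BFS exhausts all shorter strings without reaching an accepting state), and xxy is the lexicographically least accepting string of length 3.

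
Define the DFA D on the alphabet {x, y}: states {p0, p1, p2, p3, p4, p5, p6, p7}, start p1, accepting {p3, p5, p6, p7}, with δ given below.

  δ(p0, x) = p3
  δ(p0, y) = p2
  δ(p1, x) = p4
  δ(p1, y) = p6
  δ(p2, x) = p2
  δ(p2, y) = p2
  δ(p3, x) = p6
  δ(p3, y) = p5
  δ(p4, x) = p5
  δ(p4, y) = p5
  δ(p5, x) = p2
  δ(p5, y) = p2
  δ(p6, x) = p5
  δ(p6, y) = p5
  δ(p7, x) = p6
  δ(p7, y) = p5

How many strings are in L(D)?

The useful subgraph on states {p1, p4, p5, p6} is acyclic, so L(D) is finite; the longest accepting path visits 3 useful states, giving maximum string length 2.
Counting accepting paths from p1 by length: 1 of length 1, 4 of length 2. Total 5.

5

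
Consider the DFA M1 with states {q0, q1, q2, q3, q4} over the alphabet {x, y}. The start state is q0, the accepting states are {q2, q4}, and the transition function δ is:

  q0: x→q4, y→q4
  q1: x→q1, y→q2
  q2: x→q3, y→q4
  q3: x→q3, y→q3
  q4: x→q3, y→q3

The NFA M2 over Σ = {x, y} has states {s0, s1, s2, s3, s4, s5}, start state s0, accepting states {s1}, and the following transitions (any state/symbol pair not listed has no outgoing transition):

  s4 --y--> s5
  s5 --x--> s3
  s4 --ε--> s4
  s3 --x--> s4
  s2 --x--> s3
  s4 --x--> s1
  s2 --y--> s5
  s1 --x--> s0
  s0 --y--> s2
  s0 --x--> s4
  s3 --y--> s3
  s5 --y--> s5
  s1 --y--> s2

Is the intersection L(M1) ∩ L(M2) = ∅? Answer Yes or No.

Exploring the product automaton M1 × M2 from the start pair (q0, s0), following both machines on each input symbol, reaches 9 state pairs: (q0, s0), (q4, s4), (q4, s2), (q3, s1), (q3, s5), (q3, s3), (q3, s0), (q3, s2), (q3, s4).
M1 accepts in {q2, q4} and M2 accepts in {s1}; no reachable pair has both components accepting, so no string drives both machines to acceptance simultaneously and L(M1) ∩ L(M2) = ∅.
So no string is accepted by both, and the intersection is empty.

Yes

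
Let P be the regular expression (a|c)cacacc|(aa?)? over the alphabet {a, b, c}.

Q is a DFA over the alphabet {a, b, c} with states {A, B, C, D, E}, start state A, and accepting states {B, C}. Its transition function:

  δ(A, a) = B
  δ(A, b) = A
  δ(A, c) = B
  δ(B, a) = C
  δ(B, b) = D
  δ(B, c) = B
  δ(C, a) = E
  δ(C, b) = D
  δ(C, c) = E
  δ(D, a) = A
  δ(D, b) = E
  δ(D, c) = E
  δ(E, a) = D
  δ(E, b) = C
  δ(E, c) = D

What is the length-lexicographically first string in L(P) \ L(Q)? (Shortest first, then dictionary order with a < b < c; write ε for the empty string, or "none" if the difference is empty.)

The empty string ε is accepted by P but not by Q.
Since ε is the unique shortest string, it is the required witness.

ε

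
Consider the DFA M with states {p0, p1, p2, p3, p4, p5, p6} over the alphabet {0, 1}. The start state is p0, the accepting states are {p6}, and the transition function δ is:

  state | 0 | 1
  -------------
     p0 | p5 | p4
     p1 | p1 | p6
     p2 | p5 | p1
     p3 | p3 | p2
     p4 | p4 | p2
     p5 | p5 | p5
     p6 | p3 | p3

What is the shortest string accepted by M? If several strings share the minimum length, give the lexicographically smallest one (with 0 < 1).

1111

A breadth-first search from p0 reaches an accepting state first via the path p0 → p4 → p2 → p1 → p6 on input 1111.
No string of length < 4 is accepted (BFS exhausts all shorter strings without reaching an accepting state), and 1111 is the lexicographically least accepting string of length 4.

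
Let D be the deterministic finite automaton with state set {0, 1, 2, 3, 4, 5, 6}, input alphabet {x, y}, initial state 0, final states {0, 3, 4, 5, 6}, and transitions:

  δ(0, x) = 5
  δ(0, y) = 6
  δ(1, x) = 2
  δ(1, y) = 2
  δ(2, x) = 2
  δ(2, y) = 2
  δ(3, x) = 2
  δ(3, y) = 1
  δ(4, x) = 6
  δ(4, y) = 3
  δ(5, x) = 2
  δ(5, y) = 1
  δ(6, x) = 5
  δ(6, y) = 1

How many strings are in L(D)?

The useful subgraph on states {0, 5, 6} is acyclic, so L(D) is finite; the longest accepting path visits 3 useful states, giving maximum string length 2.
Counting accepting paths from 0 by length: 1 of length 0, 2 of length 1, 1 of length 2. Total 4.

4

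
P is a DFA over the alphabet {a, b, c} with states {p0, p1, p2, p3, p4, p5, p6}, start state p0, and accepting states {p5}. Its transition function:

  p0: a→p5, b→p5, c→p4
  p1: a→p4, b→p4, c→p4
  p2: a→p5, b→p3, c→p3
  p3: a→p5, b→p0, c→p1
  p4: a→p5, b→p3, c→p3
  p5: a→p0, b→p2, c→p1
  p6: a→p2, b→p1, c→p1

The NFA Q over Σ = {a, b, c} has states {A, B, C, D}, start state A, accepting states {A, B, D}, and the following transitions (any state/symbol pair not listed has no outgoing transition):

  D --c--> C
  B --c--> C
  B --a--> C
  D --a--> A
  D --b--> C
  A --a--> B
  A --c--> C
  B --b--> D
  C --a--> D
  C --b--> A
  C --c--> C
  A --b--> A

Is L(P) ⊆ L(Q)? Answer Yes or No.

The string baa is in L(P) but not in L(Q).
So L(P) ⊄ L(Q).

No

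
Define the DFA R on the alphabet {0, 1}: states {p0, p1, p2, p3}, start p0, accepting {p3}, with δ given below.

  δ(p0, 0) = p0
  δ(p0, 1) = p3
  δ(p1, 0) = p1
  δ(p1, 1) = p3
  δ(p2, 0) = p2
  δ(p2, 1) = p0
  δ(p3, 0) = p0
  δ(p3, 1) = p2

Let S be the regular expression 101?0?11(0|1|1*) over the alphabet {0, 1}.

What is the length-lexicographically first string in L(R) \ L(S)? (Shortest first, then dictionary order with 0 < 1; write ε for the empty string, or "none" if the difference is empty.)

The string 1 is accepted by R but not by S.
No shorter string lies in the difference, and 1 is the lexicographically first length-1 string in L(R) \ L(S).

1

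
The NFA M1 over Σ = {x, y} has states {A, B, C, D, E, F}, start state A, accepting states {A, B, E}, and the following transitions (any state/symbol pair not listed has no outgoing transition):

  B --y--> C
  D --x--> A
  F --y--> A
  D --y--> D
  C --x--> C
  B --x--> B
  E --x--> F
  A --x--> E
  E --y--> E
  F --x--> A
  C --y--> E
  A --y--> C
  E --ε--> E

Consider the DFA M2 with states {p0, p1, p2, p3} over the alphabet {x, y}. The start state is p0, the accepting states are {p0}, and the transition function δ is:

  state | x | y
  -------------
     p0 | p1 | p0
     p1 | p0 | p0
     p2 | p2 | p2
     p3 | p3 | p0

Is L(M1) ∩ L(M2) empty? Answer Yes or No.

No

The empty string ε is accepted by both M1 and M2.
Hence L(M1) ∩ L(M2) ≠ ∅.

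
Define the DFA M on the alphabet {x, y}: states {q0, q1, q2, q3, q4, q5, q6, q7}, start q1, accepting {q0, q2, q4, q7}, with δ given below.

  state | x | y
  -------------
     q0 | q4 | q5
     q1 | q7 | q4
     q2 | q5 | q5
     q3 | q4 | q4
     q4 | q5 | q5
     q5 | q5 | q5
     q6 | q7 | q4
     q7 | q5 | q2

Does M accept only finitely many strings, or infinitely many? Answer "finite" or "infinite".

The useful states (reachable from q1 and able to reach an accepting state) are {q1, q2, q4, q7}.
Restricted to these states the transition graph has no cycle, so every accepting path has bounded length and L is finite.

finite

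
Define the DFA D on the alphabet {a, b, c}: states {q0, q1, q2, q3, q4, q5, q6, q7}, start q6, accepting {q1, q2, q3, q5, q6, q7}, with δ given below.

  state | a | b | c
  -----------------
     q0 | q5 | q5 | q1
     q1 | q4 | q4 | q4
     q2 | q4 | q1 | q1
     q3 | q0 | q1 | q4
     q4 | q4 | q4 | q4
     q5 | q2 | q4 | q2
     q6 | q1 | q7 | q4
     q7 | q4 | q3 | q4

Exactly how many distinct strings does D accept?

The useful subgraph on states {q0, q1, q2, q3, q5, q6, q7} is acyclic, so L(D) is finite; the longest accepting path visits 7 useful states, giving maximum string length 6.
Counting accepting paths from q6 by length: 1 of length 0, 2 of length 1, 1 of length 2, 1 of length 3, 3 of length 4, 4 of length 5, 8 of length 6. Total 20.

20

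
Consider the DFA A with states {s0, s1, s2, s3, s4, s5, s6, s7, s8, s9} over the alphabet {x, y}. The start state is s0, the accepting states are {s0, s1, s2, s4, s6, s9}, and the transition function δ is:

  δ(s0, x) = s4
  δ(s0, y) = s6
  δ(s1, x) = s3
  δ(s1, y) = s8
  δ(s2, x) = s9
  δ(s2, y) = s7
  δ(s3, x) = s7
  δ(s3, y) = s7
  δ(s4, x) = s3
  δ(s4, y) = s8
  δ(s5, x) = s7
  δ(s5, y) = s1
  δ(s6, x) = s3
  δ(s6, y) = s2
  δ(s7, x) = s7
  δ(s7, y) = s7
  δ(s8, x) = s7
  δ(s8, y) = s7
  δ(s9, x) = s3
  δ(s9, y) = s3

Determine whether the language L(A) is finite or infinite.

The useful states (reachable from s0 and able to reach an accepting state) are {s0, s2, s4, s6, s9}.
Restricted to these states the transition graph has no cycle, so every accepting path has bounded length and L is finite.

finite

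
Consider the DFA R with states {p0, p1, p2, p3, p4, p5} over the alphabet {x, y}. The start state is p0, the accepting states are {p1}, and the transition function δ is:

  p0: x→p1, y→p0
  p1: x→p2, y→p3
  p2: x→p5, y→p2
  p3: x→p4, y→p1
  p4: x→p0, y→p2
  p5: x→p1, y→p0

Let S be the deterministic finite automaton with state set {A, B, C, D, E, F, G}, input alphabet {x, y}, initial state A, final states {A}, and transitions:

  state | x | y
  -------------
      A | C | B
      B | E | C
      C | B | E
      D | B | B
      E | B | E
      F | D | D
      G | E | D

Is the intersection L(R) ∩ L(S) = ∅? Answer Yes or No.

Exploring the product automaton R × S from the start pair (p0, A), following both machines on each input symbol, reaches 15 state pairs: (p0, A), (p1, C), (p0, B), (p2, B), (p3, E), (p1, E), (p0, C), (p5, E), (p2, C), (p4, B), (p1, B), (p0, E), (p5, B), (p2, E), (p3, C).
R accepts in {p1} and S accepts in {A}; no reachable pair has both components accepting, so no string drives both machines to acceptance simultaneously and L(R) ∩ L(S) = ∅.
So no string is accepted by both, and the intersection is empty.

Yes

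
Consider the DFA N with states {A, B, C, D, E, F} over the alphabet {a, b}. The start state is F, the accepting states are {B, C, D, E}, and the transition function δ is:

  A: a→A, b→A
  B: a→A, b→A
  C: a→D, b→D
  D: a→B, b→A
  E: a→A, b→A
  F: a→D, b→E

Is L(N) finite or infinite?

The useful states (reachable from F and able to reach an accepting state) are {B, D, E, F}.
Restricted to these states the transition graph has no cycle, so every accepting path has bounded length and L is finite.

finite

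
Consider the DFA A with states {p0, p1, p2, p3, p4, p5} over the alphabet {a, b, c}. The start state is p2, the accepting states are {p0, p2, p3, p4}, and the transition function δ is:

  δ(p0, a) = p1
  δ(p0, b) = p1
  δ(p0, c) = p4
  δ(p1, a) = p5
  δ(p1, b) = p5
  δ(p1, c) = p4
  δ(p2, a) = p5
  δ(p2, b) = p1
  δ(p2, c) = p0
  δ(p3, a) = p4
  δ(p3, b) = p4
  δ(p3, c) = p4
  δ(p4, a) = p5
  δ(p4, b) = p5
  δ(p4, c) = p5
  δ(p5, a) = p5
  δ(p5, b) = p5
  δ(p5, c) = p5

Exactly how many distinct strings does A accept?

The useful subgraph on states {p0, p1, p2, p4} is acyclic, so L(A) is finite; the longest accepting path visits 4 useful states, giving maximum string length 3.
Counting accepting paths from p2 by length: 1 of length 0, 1 of length 1, 2 of length 2, 2 of length 3. Total 6.

6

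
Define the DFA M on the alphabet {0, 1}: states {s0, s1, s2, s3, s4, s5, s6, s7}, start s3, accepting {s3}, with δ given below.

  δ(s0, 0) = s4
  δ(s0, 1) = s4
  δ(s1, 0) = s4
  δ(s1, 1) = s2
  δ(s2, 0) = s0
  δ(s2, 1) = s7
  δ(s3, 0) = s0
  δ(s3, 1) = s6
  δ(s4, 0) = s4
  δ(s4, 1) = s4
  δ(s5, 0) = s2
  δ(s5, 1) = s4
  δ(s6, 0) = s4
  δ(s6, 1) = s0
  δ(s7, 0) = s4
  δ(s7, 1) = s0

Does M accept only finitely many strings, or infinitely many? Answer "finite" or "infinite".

The useful states (reachable from s3 and able to reach an accepting state) are {s3}.
Restricted to these states the transition graph has no cycle, so every accepting path has bounded length and L is finite.

finite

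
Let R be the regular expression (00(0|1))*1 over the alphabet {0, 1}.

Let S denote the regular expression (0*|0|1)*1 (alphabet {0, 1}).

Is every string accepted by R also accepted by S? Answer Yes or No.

Yes

Converting the expression R to a DFA (subset construction, then merging equivalent states) gives the minimal DFA with states {r0, r1, r2, r3, r4}, start state r0, accepting states {r2} and transitions r0: 0→r1, 1→r2; r1: 0→r3, 1→r4; r2: 0→r4, 1→r4; r3: 0→r0, 1→r0; r4: 0→r4, 1→r4.
Converting the expression S to a DFA (subset construction, then merging equivalent states) gives the minimal DFA with states {s0, s1}, start state s0, accepting states {s1} and transitions s0: 0→s0, 1→s1; s1: 0→s0, 1→s1.
Exploring the product automaton R × S from the start pair (r0, s0), following both machines on each input symbol, reaches 7 state pairs: (r0, s0), (r1, s0), (r2, s1), (r3, s0), (r4, s1), (r4, s0), (r0, s1).
R accepts in {r2} and S accepts in {s1}. The reachable pairs whose R-component is accepting are (r2, s1); in each of them the S-component is accepting too, so the product for L(R) \ L(S) (R-component accepting, S-component rejecting) has no reachable accepting pair and the difference is empty.
Hence every string in L(R) is also in L(S).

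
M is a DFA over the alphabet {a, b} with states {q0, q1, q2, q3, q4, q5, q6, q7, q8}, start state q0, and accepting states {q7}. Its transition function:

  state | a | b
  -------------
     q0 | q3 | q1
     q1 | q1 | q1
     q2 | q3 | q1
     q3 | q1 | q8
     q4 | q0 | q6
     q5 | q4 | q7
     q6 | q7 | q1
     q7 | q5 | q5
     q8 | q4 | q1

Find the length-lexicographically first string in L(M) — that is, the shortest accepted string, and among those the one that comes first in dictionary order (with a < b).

ababa

A breadth-first search from q0 reaches an accepting state first via the path q0 → q3 → q8 → q4 → q6 → q7 on input ababa.
No string of length < 5 is accepted (BFS exhausts all shorter strings without reaching an accepting state), and ababa is the lexicographically least accepting string of length 5.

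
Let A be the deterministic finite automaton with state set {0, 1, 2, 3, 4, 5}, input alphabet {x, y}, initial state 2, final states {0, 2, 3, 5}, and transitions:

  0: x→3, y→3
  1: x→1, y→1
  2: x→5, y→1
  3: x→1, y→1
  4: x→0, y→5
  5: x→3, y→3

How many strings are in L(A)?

The useful subgraph on states {2, 3, 5} is acyclic, so L(A) is finite; the longest accepting path visits 3 useful states, giving maximum string length 2.
Counting accepting paths from 2 by length: 1 of length 0, 1 of length 1, 2 of length 2. Total 4.

4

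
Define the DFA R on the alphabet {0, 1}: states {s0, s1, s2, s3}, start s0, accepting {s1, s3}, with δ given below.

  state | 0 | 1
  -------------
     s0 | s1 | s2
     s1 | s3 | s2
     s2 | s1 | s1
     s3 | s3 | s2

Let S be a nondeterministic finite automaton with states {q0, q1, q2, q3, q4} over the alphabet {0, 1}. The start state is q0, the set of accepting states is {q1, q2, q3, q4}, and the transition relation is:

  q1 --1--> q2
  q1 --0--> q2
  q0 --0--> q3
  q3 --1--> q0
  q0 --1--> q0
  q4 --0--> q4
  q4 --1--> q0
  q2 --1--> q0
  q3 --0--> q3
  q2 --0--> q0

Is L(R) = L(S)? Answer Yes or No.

The string 11 is accepted by R but rejected by S.
So L(R) ≠ L(S).

No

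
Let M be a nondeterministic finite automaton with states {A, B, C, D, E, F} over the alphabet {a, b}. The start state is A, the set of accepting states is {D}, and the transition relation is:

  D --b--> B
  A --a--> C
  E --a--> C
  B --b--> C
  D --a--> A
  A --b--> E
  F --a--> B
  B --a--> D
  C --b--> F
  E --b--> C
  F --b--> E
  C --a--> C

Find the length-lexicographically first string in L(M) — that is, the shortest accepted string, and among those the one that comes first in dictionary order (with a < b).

A breadth-first search from A reaches an accepting state first via the path A → C → F → B → D on input abaa.
No string of length < 4 is accepted (BFS exhausts all shorter strings without reaching an accepting state), and abaa is the lexicographically least accepting string of length 4.

abaa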